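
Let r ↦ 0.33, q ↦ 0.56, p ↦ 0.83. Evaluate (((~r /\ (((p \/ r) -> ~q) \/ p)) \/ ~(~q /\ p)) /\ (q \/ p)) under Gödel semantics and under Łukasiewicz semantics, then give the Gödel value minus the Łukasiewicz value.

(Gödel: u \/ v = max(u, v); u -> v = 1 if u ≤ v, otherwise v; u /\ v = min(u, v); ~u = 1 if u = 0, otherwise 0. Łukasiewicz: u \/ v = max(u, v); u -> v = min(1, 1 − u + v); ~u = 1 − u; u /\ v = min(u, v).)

0.16

Gödel evaluation:
  ~r: Gödel ¬ of 0.33 = 0 (operand ≠ 0)
  (p \/ r) = max(0.83, 0.33) = 0.83
  ~q: Gödel ¬ of 0.56 = 0 (operand ≠ 0)
  ((p \/ r) -> ~q): 0.83 > 0, so result = 0
  (((p \/ r) -> ~q) \/ p) = max(0, 0.83) = 0.83
  (~r /\ (((p \/ r) -> ~q) \/ p)) = min(0, 0.83) = 0
  ~q: Gödel ¬ of 0.56 = 0 (operand ≠ 0)
  (~q /\ p) = min(0, 0.83) = 0
  ~(~q /\ p): Gödel ¬ of 0 = 1 (operand is 0)
  ((~r /\ (((p \/ r) -> ~q) \/ p)) \/ ~(~q /\ p)) = max(0, 1) = 1
  (q \/ p) = max(0.56, 0.83) = 0.83
  (((~r /\ (((p \/ r) -> ~q) \/ p)) \/ ~(~q /\ p)) /\ (q \/ p)) = min(1, 0.83) = 0.83
  Gödel value = 0.83
Łukasiewicz evaluation:
  ~r: Łukasiewicz ¬ gives 1 − 0.33 = 0.67
  (p \/ r) = max(0.83, 0.33) = 0.83
  ~q: Łukasiewicz ¬ gives 1 − 0.56 = 0.44
  ((p \/ r) -> ~q): min(1, 1 − 0.83 + 0.44) = 0.61
  (((p \/ r) -> ~q) \/ p) = max(0.61, 0.83) = 0.83
  (~r /\ (((p \/ r) -> ~q) \/ p)) = min(0.67, 0.83) = 0.67
  ~q: Łukasiewicz ¬ gives 1 − 0.56 = 0.44
  (~q /\ p) = min(0.44, 0.83) = 0.44
  ~(~q /\ p): Łukasiewicz ¬ gives 1 − 0.44 = 0.56
  ((~r /\ (((p \/ r) -> ~q) \/ p)) \/ ~(~q /\ p)) = max(0.67, 0.56) = 0.67
  (q \/ p) = max(0.56, 0.83) = 0.83
  (((~r /\ (((p \/ r) -> ~q) \/ p)) \/ ~(~q /\ p)) /\ (q \/ p)) = min(0.67, 0.83) = 0.67
  Łukasiewicz value = 0.67
Difference: 0.83 − 0.67 = 0.16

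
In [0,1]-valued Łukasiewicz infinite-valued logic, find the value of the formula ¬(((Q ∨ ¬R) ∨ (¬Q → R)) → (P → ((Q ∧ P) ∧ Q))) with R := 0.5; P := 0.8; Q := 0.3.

¬R: Łukasiewicz ¬ gives 1 − 0.5 = 0.5
(Q ∨ ¬R) = max(0.3, 0.5) = 0.5
¬Q: Łukasiewicz ¬ gives 1 − 0.3 = 0.7
(¬Q → R): min(1, 1 − 0.7 + 0.5) = 0.8
((Q ∨ ¬R) ∨ (¬Q → R)) = max(0.5, 0.8) = 0.8
(Q ∧ P) = min(0.3, 0.8) = 0.3
((Q ∧ P) ∧ Q) = min(0.3, 0.3) = 0.3
(P → ((Q ∧ P) ∧ Q)): min(1, 1 − 0.8 + 0.3) = 0.5
(((Q ∨ ¬R) ∨ (¬Q → R)) → (P → ((Q ∧ P) ∧ Q))): min(1, 1 − 0.8 + 0.5) = 0.7
¬(((Q ∨ ¬R) ∨ (¬Q → R)) → (P → ((Q ∧ P) ∧ Q))): Łukasiewicz ¬ gives 1 − 0.7 = 0.3

0.30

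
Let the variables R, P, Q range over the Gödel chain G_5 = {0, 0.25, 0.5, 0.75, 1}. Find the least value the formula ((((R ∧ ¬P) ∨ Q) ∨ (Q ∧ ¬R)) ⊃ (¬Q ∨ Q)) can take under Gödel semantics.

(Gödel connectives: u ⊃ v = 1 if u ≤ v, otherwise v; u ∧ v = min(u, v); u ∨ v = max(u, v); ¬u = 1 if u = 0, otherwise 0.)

0.25

The minimum is attained at R = 0.5, P = 0, Q = 0.25:
  ¬P: Gödel ¬ of 0 = 1 (operand is 0)
  (R ∧ ¬P) = min(0.5, 1) = 0.5
  ((R ∧ ¬P) ∨ Q) = max(0.5, 0.25) = 0.5
  ¬R: Gödel ¬ of 0.5 = 0 (operand ≠ 0)
  (Q ∧ ¬R) = min(0.25, 0) = 0
  (((R ∧ ¬P) ∨ Q) ∨ (Q ∧ ¬R)) = max(0.5, 0) = 0.5
  ¬Q: Gödel ¬ of 0.25 = 0 (operand ≠ 0)
  (¬Q ∨ Q) = max(0, 0.25) = 0.25
  ((((R ∧ ¬P) ∨ Q) ∨ (Q ∧ ¬R)) ⊃ (¬Q ∨ Q)): 0.5 > 0.25, so result = 0.25
Checking all 125 assignments confirms none give a value below 0.25.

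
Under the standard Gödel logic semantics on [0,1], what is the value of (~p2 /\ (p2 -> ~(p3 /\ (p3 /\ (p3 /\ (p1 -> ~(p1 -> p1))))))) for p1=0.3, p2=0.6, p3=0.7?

~p2: Gödel ¬ of 0.6 = 0 (operand ≠ 0)
(p1 -> p1): 0.3 ≤ 0.3, so result = 1
~(p1 -> p1): Gödel ¬ of 1 = 0 (operand ≠ 0)
(p1 -> ~(p1 -> p1)): 0.3 > 0, so result = 0
(p3 /\ (p1 -> ~(p1 -> p1))) = min(0.7, 0) = 0
(p3 /\ (p3 /\ (p1 -> ~(p1 -> p1)))) = min(0.7, 0) = 0
(p3 /\ (p3 /\ (p3 /\ (p1 -> ~(p1 -> p1))))) = min(0.7, 0) = 0
~(p3 /\ (p3 /\ (p3 /\ (p1 -> ~(p1 -> p1))))): Gödel ¬ of 0 = 1 (operand is 0)
(p2 -> ~(p3 /\ (p3 /\ (p3 /\ (p1 -> ~(p1 -> p1)))))): 0.6 ≤ 1, so result = 1
(~p2 /\ (p2 -> ~(p3 /\ (p3 /\ (p3 /\ (p1 -> ~(p1 -> p1))))))) = min(0, 1) = 0

0.00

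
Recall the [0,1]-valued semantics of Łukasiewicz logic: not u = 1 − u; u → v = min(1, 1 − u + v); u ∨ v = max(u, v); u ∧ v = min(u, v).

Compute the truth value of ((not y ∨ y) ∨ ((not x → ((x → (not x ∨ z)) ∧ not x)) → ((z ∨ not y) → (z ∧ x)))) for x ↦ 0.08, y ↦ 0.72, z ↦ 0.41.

not y: Łukasiewicz ¬ gives 1 − 0.72 = 0.28
(not y ∨ y) = max(0.28, 0.72) = 0.72
not x: Łukasiewicz ¬ gives 1 − 0.08 = 0.92
not x: Łukasiewicz ¬ gives 1 − 0.08 = 0.92
(not x ∨ z) = max(0.92, 0.41) = 0.92
(x → (not x ∨ z)): min(1, 1 − 0.08 + 0.92) = 1
not x: Łukasiewicz ¬ gives 1 − 0.08 = 0.92
((x → (not x ∨ z)) ∧ not x) = min(1, 0.92) = 0.92
(not x → ((x → (not x ∨ z)) ∧ not x)): min(1, 1 − 0.92 + 0.92) = 1
not y: Łukasiewicz ¬ gives 1 − 0.72 = 0.28
(z ∨ not y) = max(0.41, 0.28) = 0.41
(z ∧ x) = min(0.41, 0.08) = 0.08
((z ∨ not y) → (z ∧ x)): min(1, 1 − 0.41 + 0.08) = 0.67
((not x → ((x → (not x ∨ z)) ∧ not x)) → ((z ∨ not y) → (z ∧ x))): min(1, 1 − 1 + 0.67) = 0.67
((not y ∨ y) ∨ ((not x → ((x → (not x ∨ z)) ∧ not x)) → ((z ∨ not y) → (z ∧ x)))) = max(0.72, 0.67) = 0.72

0.72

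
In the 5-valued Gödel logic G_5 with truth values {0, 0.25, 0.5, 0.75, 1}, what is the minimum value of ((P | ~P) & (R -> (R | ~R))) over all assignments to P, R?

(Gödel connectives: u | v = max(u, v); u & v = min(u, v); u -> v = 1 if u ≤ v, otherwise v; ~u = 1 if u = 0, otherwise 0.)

The minimum is attained at P = 0.25, R = 0:
  ~P: Gödel ¬ of 0.25 = 0 (operand ≠ 0)
  (P | ~P) = max(0.25, 0) = 0.25
  ~R: Gödel ¬ of 0 = 1 (operand is 0)
  (R | ~R) = max(0, 1) = 1
  (R -> (R | ~R)): 0 ≤ 1, so result = 1
  ((P | ~P) & (R -> (R | ~R))) = min(0.25, 1) = 0.25
Checking all 25 assignments confirms none give a value below 0.25.

0.25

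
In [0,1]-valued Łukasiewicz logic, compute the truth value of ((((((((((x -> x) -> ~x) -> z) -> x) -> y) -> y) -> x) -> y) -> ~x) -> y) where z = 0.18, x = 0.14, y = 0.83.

(x -> x): min(1, 1 − 0.14 + 0.14) = 1
~x: Łukasiewicz ¬ gives 1 − 0.14 = 0.86
((x -> x) -> ~x): min(1, 1 − 1 + 0.86) = 0.86
(((x -> x) -> ~x) -> z): min(1, 1 − 0.86 + 0.18) = 0.32
((((x -> x) -> ~x) -> z) -> x): min(1, 1 − 0.32 + 0.14) = 0.82
(((((x -> x) -> ~x) -> z) -> x) -> y): min(1, 1 − 0.82 + 0.83) = 1
((((((x -> x) -> ~x) -> z) -> x) -> y) -> y): min(1, 1 − 1 + 0.83) = 0.83
(((((((x -> x) -> ~x) -> z) -> x) -> y) -> y) -> x): min(1, 1 − 0.83 + 0.14) = 0.31
((((((((x -> x) -> ~x) -> z) -> x) -> y) -> y) -> x) -> y): min(1, 1 − 0.31 + 0.83) = 1
~x: Łukasiewicz ¬ gives 1 − 0.14 = 0.86
(((((((((x -> x) -> ~x) -> z) -> x) -> y) -> y) -> x) -> y) -> ~x): min(1, 1 − 1 + 0.86) = 0.86
((((((((((x -> x) -> ~x) -> z) -> x) -> y) -> y) -> x) -> y) -> ~x) -> y): min(1, 1 − 0.86 + 0.83) = 0.97

0.97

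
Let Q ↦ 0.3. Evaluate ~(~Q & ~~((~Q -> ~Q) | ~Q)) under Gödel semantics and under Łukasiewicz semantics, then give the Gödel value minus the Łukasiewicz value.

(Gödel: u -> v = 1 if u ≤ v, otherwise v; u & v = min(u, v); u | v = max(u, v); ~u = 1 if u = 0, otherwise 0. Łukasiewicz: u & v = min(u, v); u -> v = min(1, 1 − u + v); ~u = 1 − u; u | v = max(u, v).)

0.70

Gödel evaluation:
  ~Q: Gödel ¬ of 0.3 = 0 (operand ≠ 0)
  ~Q: Gödel ¬ of 0.3 = 0 (operand ≠ 0)
  ~Q: Gödel ¬ of 0.3 = 0 (operand ≠ 0)
  (~Q -> ~Q): 0 ≤ 0, so result = 1
  ~Q: Gödel ¬ of 0.3 = 0 (operand ≠ 0)
  ((~Q -> ~Q) | ~Q) = max(1, 0) = 1
  ~((~Q -> ~Q) | ~Q): Gödel ¬ of 1 = 0 (operand ≠ 0)
  ~~((~Q -> ~Q) | ~Q): Gödel ¬ of 0 = 1 (operand is 0)
  (~Q & ~~((~Q -> ~Q) | ~Q)) = min(0, 1) = 0
  ~(~Q & ~~((~Q -> ~Q) | ~Q)): Gödel ¬ of 0 = 1 (operand is 0)
  Gödel value = 1
Łukasiewicz evaluation:
  ~Q: Łukasiewicz ¬ gives 1 − 0.3 = 0.7
  ~Q: Łukasiewicz ¬ gives 1 − 0.3 = 0.7
  ~Q: Łukasiewicz ¬ gives 1 − 0.3 = 0.7
  (~Q -> ~Q): min(1, 1 − 0.7 + 0.7) = 1
  ~Q: Łukasiewicz ¬ gives 1 − 0.3 = 0.7
  ((~Q -> ~Q) | ~Q) = max(1, 0.7) = 1
  ~((~Q -> ~Q) | ~Q): Łukasiewicz ¬ gives 1 − 1 = 0
  ~~((~Q -> ~Q) | ~Q): Łukasiewicz ¬ gives 1 − 0 = 1
  (~Q & ~~((~Q -> ~Q) | ~Q)) = min(0.7, 1) = 0.7
  ~(~Q & ~~((~Q -> ~Q) | ~Q)): Łukasiewicz ¬ gives 1 − 0.7 = 0.3
  Łukasiewicz value = 0.3
Difference: 1 − 0.3 = 0.70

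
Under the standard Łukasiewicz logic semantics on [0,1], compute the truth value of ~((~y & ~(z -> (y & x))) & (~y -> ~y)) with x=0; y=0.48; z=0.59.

0.48

~y: Łukasiewicz ¬ gives 1 − 0.48 = 0.52
(y & x) = min(0.48, 0) = 0
(z -> (y & x)): min(1, 1 − 0.59 + 0) = 0.41
~(z -> (y & x)): Łukasiewicz ¬ gives 1 − 0.41 = 0.59
(~y & ~(z -> (y & x))) = min(0.52, 0.59) = 0.52
~y: Łukasiewicz ¬ gives 1 − 0.48 = 0.52
~y: Łukasiewicz ¬ gives 1 − 0.48 = 0.52
(~y -> ~y): min(1, 1 − 0.52 + 0.52) = 1
((~y & ~(z -> (y & x))) & (~y -> ~y)) = min(0.52, 1) = 0.52
~((~y & ~(z -> (y & x))) & (~y -> ~y)): Łukasiewicz ¬ gives 1 − 0.52 = 0.48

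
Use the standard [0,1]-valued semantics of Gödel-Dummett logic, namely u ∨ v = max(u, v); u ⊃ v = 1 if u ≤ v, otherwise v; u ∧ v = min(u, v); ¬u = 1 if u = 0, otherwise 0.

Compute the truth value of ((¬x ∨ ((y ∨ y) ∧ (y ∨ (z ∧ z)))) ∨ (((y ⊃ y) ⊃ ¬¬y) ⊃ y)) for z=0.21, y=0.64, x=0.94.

0.64

¬x: Gödel ¬ of 0.94 = 0 (operand ≠ 0)
(y ∨ y) = max(0.64, 0.64) = 0.64
(z ∧ z) = min(0.21, 0.21) = 0.21
(y ∨ (z ∧ z)) = max(0.64, 0.21) = 0.64
((y ∨ y) ∧ (y ∨ (z ∧ z))) = min(0.64, 0.64) = 0.64
(¬x ∨ ((y ∨ y) ∧ (y ∨ (z ∧ z)))) = max(0, 0.64) = 0.64
(y ⊃ y): 0.64 ≤ 0.64, so result = 1
¬y: Gödel ¬ of 0.64 = 0 (operand ≠ 0)
¬¬y: Gödel ¬ of 0 = 1 (operand is 0)
((y ⊃ y) ⊃ ¬¬y): 1 ≤ 1, so result = 1
(((y ⊃ y) ⊃ ¬¬y) ⊃ y): 1 > 0.64, so result = 0.64
((¬x ∨ ((y ∨ y) ∧ (y ∨ (z ∧ z)))) ∨ (((y ⊃ y) ⊃ ¬¬y) ⊃ y)) = max(0.64, 0.64) = 0.64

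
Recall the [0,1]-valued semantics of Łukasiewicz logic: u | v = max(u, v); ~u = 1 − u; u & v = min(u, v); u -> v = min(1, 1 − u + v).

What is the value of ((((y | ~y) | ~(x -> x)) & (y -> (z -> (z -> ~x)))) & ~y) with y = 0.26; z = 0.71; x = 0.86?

~y: Łukasiewicz ¬ gives 1 − 0.26 = 0.74
(y | ~y) = max(0.26, 0.74) = 0.74
(x -> x): min(1, 1 − 0.86 + 0.86) = 1
~(x -> x): Łukasiewicz ¬ gives 1 − 1 = 0
((y | ~y) | ~(x -> x)) = max(0.74, 0) = 0.74
~x: Łukasiewicz ¬ gives 1 − 0.86 = 0.14
(z -> ~x): min(1, 1 − 0.71 + 0.14) = 0.43
(z -> (z -> ~x)): min(1, 1 − 0.71 + 0.43) = 0.72
(y -> (z -> (z -> ~x))): min(1, 1 − 0.26 + 0.72) = 1
(((y | ~y) | ~(x -> x)) & (y -> (z -> (z -> ~x)))) = min(0.74, 1) = 0.74
~y: Łukasiewicz ¬ gives 1 − 0.26 = 0.74
((((y | ~y) | ~(x -> x)) & (y -> (z -> (z -> ~x)))) & ~y) = min(0.74, 0.74) = 0.74

0.74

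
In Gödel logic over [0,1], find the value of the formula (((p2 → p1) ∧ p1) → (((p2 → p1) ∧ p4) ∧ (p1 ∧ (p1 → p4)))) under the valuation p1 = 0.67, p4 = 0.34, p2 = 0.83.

0.34

(p2 → p1): 0.83 > 0.67, so result = 0.67
((p2 → p1) ∧ p1) = min(0.67, 0.67) = 0.67
(p2 → p1): 0.83 > 0.67, so result = 0.67
((p2 → p1) ∧ p4) = min(0.67, 0.34) = 0.34
(p1 → p4): 0.67 > 0.34, so result = 0.34
(p1 ∧ (p1 → p4)) = min(0.67, 0.34) = 0.34
(((p2 → p1) ∧ p4) ∧ (p1 ∧ (p1 → p4))) = min(0.34, 0.34) = 0.34
(((p2 → p1) ∧ p1) → (((p2 → p1) ∧ p4) ∧ (p1 ∧ (p1 → p4)))): 0.67 > 0.34, so result = 0.34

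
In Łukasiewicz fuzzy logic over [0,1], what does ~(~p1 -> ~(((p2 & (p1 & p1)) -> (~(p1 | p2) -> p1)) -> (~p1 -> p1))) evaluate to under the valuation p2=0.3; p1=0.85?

0.15

~p1: Łukasiewicz ¬ gives 1 − 0.85 = 0.15
(p1 & p1) = min(0.85, 0.85) = 0.85
(p2 & (p1 & p1)) = min(0.3, 0.85) = 0.3
(p1 | p2) = max(0.85, 0.3) = 0.85
~(p1 | p2): Łukasiewicz ¬ gives 1 − 0.85 = 0.15
(~(p1 | p2) -> p1): min(1, 1 − 0.15 + 0.85) = 1
((p2 & (p1 & p1)) -> (~(p1 | p2) -> p1)): min(1, 1 − 0.3 + 1) = 1
~p1: Łukasiewicz ¬ gives 1 − 0.85 = 0.15
(~p1 -> p1): min(1, 1 − 0.15 + 0.85) = 1
(((p2 & (p1 & p1)) -> (~(p1 | p2) -> p1)) -> (~p1 -> p1)): min(1, 1 − 1 + 1) = 1
~(((p2 & (p1 & p1)) -> (~(p1 | p2) -> p1)) -> (~p1 -> p1)): Łukasiewicz ¬ gives 1 − 1 = 0
(~p1 -> ~(((p2 & (p1 & p1)) -> (~(p1 | p2) -> p1)) -> (~p1 -> p1))): min(1, 1 − 0.15 + 0) = 0.85
~(~p1 -> ~(((p2 & (p1 & p1)) -> (~(p1 | p2) -> p1)) -> (~p1 -> p1))): Łukasiewicz ¬ gives 1 − 0.85 = 0.15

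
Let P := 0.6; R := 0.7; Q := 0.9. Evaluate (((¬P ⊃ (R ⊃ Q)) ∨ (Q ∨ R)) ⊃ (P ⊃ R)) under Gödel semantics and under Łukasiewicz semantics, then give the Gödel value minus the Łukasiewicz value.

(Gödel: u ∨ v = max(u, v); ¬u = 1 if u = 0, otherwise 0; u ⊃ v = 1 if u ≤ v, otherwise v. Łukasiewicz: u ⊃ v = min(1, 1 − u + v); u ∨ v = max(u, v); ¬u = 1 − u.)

0.00

Gödel evaluation:
  ¬P: Gödel ¬ of 0.6 = 0 (operand ≠ 0)
  (R ⊃ Q): 0.7 ≤ 0.9, so result = 1
  (¬P ⊃ (R ⊃ Q)): 0 ≤ 1, so result = 1
  (Q ∨ R) = max(0.9, 0.7) = 0.9
  ((¬P ⊃ (R ⊃ Q)) ∨ (Q ∨ R)) = max(1, 0.9) = 1
  (P ⊃ R): 0.6 ≤ 0.7, so result = 1
  (((¬P ⊃ (R ⊃ Q)) ∨ (Q ∨ R)) ⊃ (P ⊃ R)): 1 ≤ 1, so result = 1
  Gödel value = 1
Łukasiewicz evaluation:
  ¬P: Łukasiewicz ¬ gives 1 − 0.6 = 0.4
  (R ⊃ Q): min(1, 1 − 0.7 + 0.9) = 1
  (¬P ⊃ (R ⊃ Q)): min(1, 1 − 0.4 + 1) = 1
  (Q ∨ R) = max(0.9, 0.7) = 0.9
  ((¬P ⊃ (R ⊃ Q)) ∨ (Q ∨ R)) = max(1, 0.9) = 1
  (P ⊃ R): min(1, 1 − 0.6 + 0.7) = 1
  (((¬P ⊃ (R ⊃ Q)) ∨ (Q ∨ R)) ⊃ (P ⊃ R)): min(1, 1 − 1 + 1) = 1
  Łukasiewicz value = 1
Difference: 1 − 1 = 0.00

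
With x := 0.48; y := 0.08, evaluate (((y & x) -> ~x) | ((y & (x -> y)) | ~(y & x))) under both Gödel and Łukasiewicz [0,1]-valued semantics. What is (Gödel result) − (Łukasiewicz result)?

Gödel evaluation:
  (y & x) = min(0.08, 0.48) = 0.08
  ~x: Gödel ¬ of 0.48 = 0 (operand ≠ 0)
  ((y & x) -> ~x): 0.08 > 0, so result = 0
  (x -> y): 0.48 > 0.08, so result = 0.08
  (y & (x -> y)) = min(0.08, 0.08) = 0.08
  (y & x) = min(0.08, 0.48) = 0.08
  ~(y & x): Gödel ¬ of 0.08 = 0 (operand ≠ 0)
  ((y & (x -> y)) | ~(y & x)) = max(0.08, 0) = 0.08
  (((y & x) -> ~x) | ((y & (x -> y)) | ~(y & x))) = max(0, 0.08) = 0.08
  Gödel value = 0.08
Łukasiewicz evaluation:
  (y & x) = min(0.08, 0.48) = 0.08
  ~x: Łukasiewicz ¬ gives 1 − 0.48 = 0.52
  ((y & x) -> ~x): min(1, 1 − 0.08 + 0.52) = 1
  (x -> y): min(1, 1 − 0.48 + 0.08) = 0.6
  (y & (x -> y)) = min(0.08, 0.6) = 0.08
  (y & x) = min(0.08, 0.48) = 0.08
  ~(y & x): Łukasiewicz ¬ gives 1 − 0.08 = 0.92
  ((y & (x -> y)) | ~(y & x)) = max(0.08, 0.92) = 0.92
  (((y & x) -> ~x) | ((y & (x -> y)) | ~(y & x))) = max(1, 0.92) = 1
  Łukasiewicz value = 1
Difference: 0.08 − 1 = -0.92

-0.92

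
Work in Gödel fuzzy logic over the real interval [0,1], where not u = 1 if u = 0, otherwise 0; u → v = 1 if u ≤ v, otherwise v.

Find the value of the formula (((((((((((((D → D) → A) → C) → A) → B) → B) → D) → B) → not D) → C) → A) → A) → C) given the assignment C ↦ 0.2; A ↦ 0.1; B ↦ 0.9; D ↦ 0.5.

(D → D): 0.5 ≤ 0.5, so result = 1
((D → D) → A): 1 > 0.1, so result = 0.1
(((D → D) → A) → C): 0.1 ≤ 0.2, so result = 1
((((D → D) → A) → C) → A): 1 > 0.1, so result = 0.1
(((((D → D) → A) → C) → A) → B): 0.1 ≤ 0.9, so result = 1
((((((D → D) → A) → C) → A) → B) → B): 1 > 0.9, so result = 0.9
(((((((D → D) → A) → C) → A) → B) → B) → D): 0.9 > 0.5, so result = 0.5
((((((((D → D) → A) → C) → A) → B) → B) → D) → B): 0.5 ≤ 0.9, so result = 1
not D: Gödel ¬ of 0.5 = 0 (operand ≠ 0)
(((((((((D → D) → A) → C) → A) → B) → B) → D) → B) → not D): 1 > 0, so result = 0
((((((((((D → D) → A) → C) → A) → B) → B) → D) → B) → not D) → C): 0 ≤ 0.2, so result = 1
(((((((((((D → D) → A) → C) → A) → B) → B) → D) → B) → not D) → C) → A): 1 > 0.1, so result = 0.1
((((((((((((D → D) → A) → C) → A) → B) → B) → D) → B) → not D) → C) → A) → A): 0.1 ≤ 0.1, so result = 1
(((((((((((((D → D) → A) → C) → A) → B) → B) → D) → B) → not D) → C) → A) → A) → C): 1 > 0.2, so result = 0.2

0.20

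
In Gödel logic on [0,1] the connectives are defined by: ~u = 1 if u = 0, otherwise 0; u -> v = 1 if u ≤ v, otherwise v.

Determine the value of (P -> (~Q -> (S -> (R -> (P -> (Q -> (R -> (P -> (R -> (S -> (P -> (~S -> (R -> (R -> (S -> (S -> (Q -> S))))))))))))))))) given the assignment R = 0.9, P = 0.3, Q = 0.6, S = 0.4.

~Q: Gödel ¬ of 0.6 = 0 (operand ≠ 0)
~S: Gödel ¬ of 0.4 = 0 (operand ≠ 0)
(Q -> S): 0.6 > 0.4, so result = 0.4
(S -> (Q -> S)): 0.4 ≤ 0.4, so result = 1
(S -> (S -> (Q -> S))): 0.4 ≤ 1, so result = 1
(R -> (S -> (S -> (Q -> S)))): 0.9 ≤ 1, so result = 1
(R -> (R -> (S -> (S -> (Q -> S))))): 0.9 ≤ 1, so result = 1
(~S -> (R -> (R -> (S -> (S -> (Q -> S)))))): 0 ≤ 1, so result = 1
(P -> (~S -> (R -> (R -> (S -> (S -> (Q -> S))))))): 0.3 ≤ 1, so result = 1
(S -> (P -> (~S -> (R -> (R -> (S -> (S -> (Q -> S)))))))): 0.4 ≤ 1, so result = 1
(R -> (S -> (P -> (~S -> (R -> (R -> (S -> (S -> (Q -> S))))))))): 0.9 ≤ 1, so result = 1
(P -> (R -> (S -> (P -> (~S -> (R -> (R -> (S -> (S -> (Q -> S)))))))))): 0.3 ≤ 1, so result = 1
(R -> (P -> (R -> (S -> (P -> (~S -> (R -> (R -> (S -> (S -> (Q -> S))))))))))): 0.9 ≤ 1, so result = 1
(Q -> (R -> (P -> (R -> (S -> (P -> (~S -> (R -> (R -> (S -> (S -> (Q -> S)))))))))))): 0.6 ≤ 1, so result = 1
(P -> (Q -> (R -> (P -> (R -> (S -> (P -> (~S -> (R -> (R -> (S -> (S -> (Q -> S))))))))))))): 0.3 ≤ 1, so result = 1
(R -> (P -> (Q -> (R -> (P -> (R -> (S -> (P -> (~S -> (R -> (R -> (S -> (S -> (Q -> S)))))))))))))): 0.9 ≤ 1, so result = 1
(S -> (R -> (P -> (Q -> (R -> (P -> (R -> (S -> (P -> (~S -> (R -> (R -> (S -> (S -> (Q -> S))))))))))))))): 0.4 ≤ 1, so result = 1
(~Q -> (S -> (R -> (P -> (Q -> (R -> (P -> (R -> (S -> (P -> (~S -> (R -> (R -> (S -> (S -> (Q -> S)))))))))))))))): 0 ≤ 1, so result = 1
(P -> (~Q -> (S -> (R -> (P -> (Q -> (R -> (P -> (R -> (S -> (P -> (~S -> (R -> (R -> (S -> (S -> (Q -> S))))))))))))))))): 0.3 ≤ 1, so result = 1

1.00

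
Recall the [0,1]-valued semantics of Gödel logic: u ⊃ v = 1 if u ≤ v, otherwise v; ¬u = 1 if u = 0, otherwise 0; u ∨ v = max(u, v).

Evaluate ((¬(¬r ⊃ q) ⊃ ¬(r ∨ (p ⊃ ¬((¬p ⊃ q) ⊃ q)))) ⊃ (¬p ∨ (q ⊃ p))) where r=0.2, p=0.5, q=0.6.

¬r: Gödel ¬ of 0.2 = 0 (operand ≠ 0)
(¬r ⊃ q): 0 ≤ 0.6, so result = 1
¬(¬r ⊃ q): Gödel ¬ of 1 = 0 (operand ≠ 0)
¬p: Gödel ¬ of 0.5 = 0 (operand ≠ 0)
(¬p ⊃ q): 0 ≤ 0.6, so result = 1
((¬p ⊃ q) ⊃ q): 1 > 0.6, so result = 0.6
¬((¬p ⊃ q) ⊃ q): Gödel ¬ of 0.6 = 0 (operand ≠ 0)
(p ⊃ ¬((¬p ⊃ q) ⊃ q)): 0.5 > 0, so result = 0
(r ∨ (p ⊃ ¬((¬p ⊃ q) ⊃ q))) = max(0.2, 0) = 0.2
¬(r ∨ (p ⊃ ¬((¬p ⊃ q) ⊃ q))): Gödel ¬ of 0.2 = 0 (operand ≠ 0)
(¬(¬r ⊃ q) ⊃ ¬(r ∨ (p ⊃ ¬((¬p ⊃ q) ⊃ q)))): 0 ≤ 0, so result = 1
¬p: Gödel ¬ of 0.5 = 0 (operand ≠ 0)
(q ⊃ p): 0.6 > 0.5, so result = 0.5
(¬p ∨ (q ⊃ p)) = max(0, 0.5) = 0.5
((¬(¬r ⊃ q) ⊃ ¬(r ∨ (p ⊃ ¬((¬p ⊃ q) ⊃ q)))) ⊃ (¬p ∨ (q ⊃ p))): 1 > 0.5, so result = 0.5

0.50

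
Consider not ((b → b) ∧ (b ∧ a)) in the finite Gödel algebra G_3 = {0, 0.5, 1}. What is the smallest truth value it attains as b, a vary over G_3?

0.00

The minimum is attained at b = 0.5, a = 0.5:
  (b → b): 0.5 ≤ 0.5, so result = 1
  (b ∧ a) = min(0.5, 0.5) = 0.5
  ((b → b) ∧ (b ∧ a)) = min(1, 0.5) = 0.5
  not ((b → b) ∧ (b ∧ a)): Gödel ¬ of 0.5 = 0 (operand ≠ 0)
Checking all 9 assignments confirms none give a value below 0.00.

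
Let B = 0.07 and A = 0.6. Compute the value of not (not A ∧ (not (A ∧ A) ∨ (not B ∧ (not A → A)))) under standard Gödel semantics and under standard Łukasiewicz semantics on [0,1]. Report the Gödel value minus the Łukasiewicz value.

0.40

Gödel evaluation:
  not A: Gödel ¬ of 0.6 = 0 (operand ≠ 0)
  (A ∧ A) = min(0.6, 0.6) = 0.6
  not (A ∧ A): Gödel ¬ of 0.6 = 0 (operand ≠ 0)
  not B: Gödel ¬ of 0.07 = 0 (operand ≠ 0)
  not A: Gödel ¬ of 0.6 = 0 (operand ≠ 0)
  (not A → A): 0 ≤ 0.6, so result = 1
  (not B ∧ (not A → A)) = min(0, 1) = 0
  (not (A ∧ A) ∨ (not B ∧ (not A → A))) = max(0, 0) = 0
  (not A ∧ (not (A ∧ A) ∨ (not B ∧ (not A → A)))) = min(0, 0) = 0
  not (not A ∧ (not (A ∧ A) ∨ (not B ∧ (not A → A)))): Gödel ¬ of 0 = 1 (operand is 0)
  Gödel value = 1
Łukasiewicz evaluation:
  not A: Łukasiewicz ¬ gives 1 − 0.6 = 0.4
  (A ∧ A) = min(0.6, 0.6) = 0.6
  not (A ∧ A): Łukasiewicz ¬ gives 1 − 0.6 = 0.4
  not B: Łukasiewicz ¬ gives 1 − 0.07 = 0.93
  not A: Łukasiewicz ¬ gives 1 − 0.6 = 0.4
  (not A → A): min(1, 1 − 0.4 + 0.6) = 1
  (not B ∧ (not A → A)) = min(0.93, 1) = 0.93
  (not (A ∧ A) ∨ (not B ∧ (not A → A))) = max(0.4, 0.93) = 0.93
  (not A ∧ (not (A ∧ A) ∨ (not B ∧ (not A → A)))) = min(0.4, 0.93) = 0.4
  not (not A ∧ (not (A ∧ A) ∨ (not B ∧ (not A → A)))): Łukasiewicz ¬ gives 1 − 0.4 = 0.6
  Łukasiewicz value = 0.6
Difference: 1 − 0.6 = 0.40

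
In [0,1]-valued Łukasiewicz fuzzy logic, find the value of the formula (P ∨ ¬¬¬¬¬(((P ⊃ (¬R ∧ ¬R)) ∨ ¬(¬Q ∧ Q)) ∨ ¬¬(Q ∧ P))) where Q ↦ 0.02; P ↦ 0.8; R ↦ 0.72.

¬R: Łukasiewicz ¬ gives 1 − 0.72 = 0.28
¬R: Łukasiewicz ¬ gives 1 − 0.72 = 0.28
(¬R ∧ ¬R) = min(0.28, 0.28) = 0.28
(P ⊃ (¬R ∧ ¬R)): min(1, 1 − 0.8 + 0.28) = 0.48
¬Q: Łukasiewicz ¬ gives 1 − 0.02 = 0.98
(¬Q ∧ Q) = min(0.98, 0.02) = 0.02
¬(¬Q ∧ Q): Łukasiewicz ¬ gives 1 − 0.02 = 0.98
((P ⊃ (¬R ∧ ¬R)) ∨ ¬(¬Q ∧ Q)) = max(0.48, 0.98) = 0.98
(Q ∧ P) = min(0.02, 0.8) = 0.02
¬(Q ∧ P): Łukasiewicz ¬ gives 1 − 0.02 = 0.98
¬¬(Q ∧ P): Łukasiewicz ¬ gives 1 − 0.98 = 0.02
(((P ⊃ (¬R ∧ ¬R)) ∨ ¬(¬Q ∧ Q)) ∨ ¬¬(Q ∧ P)) = max(0.98, 0.02) = 0.98
¬(((P ⊃ (¬R ∧ ¬R)) ∨ ¬(¬Q ∧ Q)) ∨ ¬¬(Q ∧ P)): Łukasiewicz ¬ gives 1 − 0.98 = 0.02
¬¬(((P ⊃ (¬R ∧ ¬R)) ∨ ¬(¬Q ∧ Q)) ∨ ¬¬(Q ∧ P)): Łukasiewicz ¬ gives 1 − 0.02 = 0.98
¬¬¬(((P ⊃ (¬R ∧ ¬R)) ∨ ¬(¬Q ∧ Q)) ∨ ¬¬(Q ∧ P)): Łukasiewicz ¬ gives 1 − 0.98 = 0.02
¬¬¬¬(((P ⊃ (¬R ∧ ¬R)) ∨ ¬(¬Q ∧ Q)) ∨ ¬¬(Q ∧ P)): Łukasiewicz ¬ gives 1 − 0.02 = 0.98
¬¬¬¬¬(((P ⊃ (¬R ∧ ¬R)) ∨ ¬(¬Q ∧ Q)) ∨ ¬¬(Q ∧ P)): Łukasiewicz ¬ gives 1 − 0.98 = 0.02
(P ∨ ¬¬¬¬¬(((P ⊃ (¬R ∧ ¬R)) ∨ ¬(¬Q ∧ Q)) ∨ ¬¬(Q ∧ P))) = max(0.8, 0.02) = 0.8

0.80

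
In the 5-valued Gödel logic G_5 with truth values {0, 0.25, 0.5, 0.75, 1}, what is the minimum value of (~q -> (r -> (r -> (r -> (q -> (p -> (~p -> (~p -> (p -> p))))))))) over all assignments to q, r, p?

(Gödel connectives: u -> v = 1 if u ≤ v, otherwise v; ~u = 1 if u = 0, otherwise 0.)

Every assignment gives 1. For instance at q = 0, r = 0, p = 0:
  ~q: Gödel ¬ of 0 = 1 (operand is 0)
  ~p: Gödel ¬ of 0 = 1 (operand is 0)
  ~p: Gödel ¬ of 0 = 1 (operand is 0)
  (p -> p): 0 ≤ 0, so result = 1
  (~p -> (p -> p)): 1 ≤ 1, so result = 1
  (~p -> (~p -> (p -> p))): 1 ≤ 1, so result = 1
  (p -> (~p -> (~p -> (p -> p)))): 0 ≤ 1, so result = 1
  (q -> (p -> (~p -> (~p -> (p -> p))))): 0 ≤ 1, so result = 1
  (r -> (q -> (p -> (~p -> (~p -> (p -> p)))))): 0 ≤ 1, so result = 1
  (r -> (r -> (q -> (p -> (~p -> (~p -> (p -> p))))))): 0 ≤ 1, so result = 1
  (r -> (r -> (r -> (q -> (p -> (~p -> (~p -> (p -> p)))))))): 0 ≤ 1, so result = 1
  (~q -> (r -> (r -> (r -> (q -> (p -> (~p -> (~p -> (p -> p))))))))): 1 ≤ 1, so result = 1
All 125 assignments give value 1 — the formula is a G_5-tautology.

1.00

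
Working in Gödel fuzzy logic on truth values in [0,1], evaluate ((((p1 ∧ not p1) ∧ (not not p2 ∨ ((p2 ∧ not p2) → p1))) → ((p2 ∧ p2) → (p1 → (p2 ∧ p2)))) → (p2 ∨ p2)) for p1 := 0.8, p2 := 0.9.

not p1: Gödel ¬ of 0.8 = 0 (operand ≠ 0)
(p1 ∧ not p1) = min(0.8, 0) = 0
not p2: Gödel ¬ of 0.9 = 0 (operand ≠ 0)
not not p2: Gödel ¬ of 0 = 1 (operand is 0)
not p2: Gödel ¬ of 0.9 = 0 (operand ≠ 0)
(p2 ∧ not p2) = min(0.9, 0) = 0
((p2 ∧ not p2) → p1): 0 ≤ 0.8, so result = 1
(not not p2 ∨ ((p2 ∧ not p2) → p1)) = max(1, 1) = 1
((p1 ∧ not p1) ∧ (not not p2 ∨ ((p2 ∧ not p2) → p1))) = min(0, 1) = 0
(p2 ∧ p2) = min(0.9, 0.9) = 0.9
(p2 ∧ p2) = min(0.9, 0.9) = 0.9
(p1 → (p2 ∧ p2)): 0.8 ≤ 0.9, so result = 1
((p2 ∧ p2) → (p1 → (p2 ∧ p2))): 0.9 ≤ 1, so result = 1
(((p1 ∧ not p1) ∧ (not not p2 ∨ ((p2 ∧ not p2) → p1))) → ((p2 ∧ p2) → (p1 → (p2 ∧ p2)))): 0 ≤ 1, so result = 1
(p2 ∨ p2) = max(0.9, 0.9) = 0.9
((((p1 ∧ not p1) ∧ (not not p2 ∨ ((p2 ∧ not p2) → p1))) → ((p2 ∧ p2) → (p1 → (p2 ∧ p2)))) → (p2 ∨ p2)): 1 > 0.9, so result = 0.9

0.90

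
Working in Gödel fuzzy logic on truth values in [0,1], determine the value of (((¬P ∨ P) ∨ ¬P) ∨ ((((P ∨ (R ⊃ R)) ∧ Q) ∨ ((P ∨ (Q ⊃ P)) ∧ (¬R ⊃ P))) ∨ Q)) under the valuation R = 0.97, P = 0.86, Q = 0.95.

0.95

¬P: Gödel ¬ of 0.86 = 0 (operand ≠ 0)
(¬P ∨ P) = max(0, 0.86) = 0.86
¬P: Gödel ¬ of 0.86 = 0 (operand ≠ 0)
((¬P ∨ P) ∨ ¬P) = max(0.86, 0) = 0.86
(R ⊃ R): 0.97 ≤ 0.97, so result = 1
(P ∨ (R ⊃ R)) = max(0.86, 1) = 1
((P ∨ (R ⊃ R)) ∧ Q) = min(1, 0.95) = 0.95
(Q ⊃ P): 0.95 > 0.86, so result = 0.86
(P ∨ (Q ⊃ P)) = max(0.86, 0.86) = 0.86
¬R: Gödel ¬ of 0.97 = 0 (operand ≠ 0)
(¬R ⊃ P): 0 ≤ 0.86, so result = 1
((P ∨ (Q ⊃ P)) ∧ (¬R ⊃ P)) = min(0.86, 1) = 0.86
(((P ∨ (R ⊃ R)) ∧ Q) ∨ ((P ∨ (Q ⊃ P)) ∧ (¬R ⊃ P))) = max(0.95, 0.86) = 0.95
((((P ∨ (R ⊃ R)) ∧ Q) ∨ ((P ∨ (Q ⊃ P)) ∧ (¬R ⊃ P))) ∨ Q) = max(0.95, 0.95) = 0.95
(((¬P ∨ P) ∨ ¬P) ∨ ((((P ∨ (R ⊃ R)) ∧ Q) ∨ ((P ∨ (Q ⊃ P)) ∧ (¬R ⊃ P))) ∨ Q)) = max(0.86, 0.95) = 0.95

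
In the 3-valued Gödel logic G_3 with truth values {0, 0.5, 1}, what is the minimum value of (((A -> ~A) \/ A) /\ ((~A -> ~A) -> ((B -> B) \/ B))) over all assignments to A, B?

The minimum is attained at A = 0.5, B = 0:
  ~A: Gödel ¬ of 0.5 = 0 (operand ≠ 0)
  (A -> ~A): 0.5 > 0, so result = 0
  ((A -> ~A) \/ A) = max(0, 0.5) = 0.5
  ~A: Gödel ¬ of 0.5 = 0 (operand ≠ 0)
  ~A: Gödel ¬ of 0.5 = 0 (operand ≠ 0)
  (~A -> ~A): 0 ≤ 0, so result = 1
  (B -> B): 0 ≤ 0, so result = 1
  ((B -> B) \/ B) = max(1, 0) = 1
  ((~A -> ~A) -> ((B -> B) \/ B)): 1 ≤ 1, so result = 1
  (((A -> ~A) \/ A) /\ ((~A -> ~A) -> ((B -> B) \/ B))) = min(0.5, 1) = 0.5
Checking all 9 assignments confirms none give a value below 0.50.

0.50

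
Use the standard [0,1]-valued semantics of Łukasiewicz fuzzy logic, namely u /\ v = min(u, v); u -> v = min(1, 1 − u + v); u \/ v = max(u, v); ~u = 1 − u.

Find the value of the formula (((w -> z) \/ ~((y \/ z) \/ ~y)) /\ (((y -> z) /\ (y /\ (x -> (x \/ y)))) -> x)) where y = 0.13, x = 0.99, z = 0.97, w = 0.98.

(w -> z): min(1, 1 − 0.98 + 0.97) = 0.99
(y \/ z) = max(0.13, 0.97) = 0.97
~y: Łukasiewicz ¬ gives 1 − 0.13 = 0.87
((y \/ z) \/ ~y) = max(0.97, 0.87) = 0.97
~((y \/ z) \/ ~y): Łukasiewicz ¬ gives 1 − 0.97 = 0.03
((w -> z) \/ ~((y \/ z) \/ ~y)) = max(0.99, 0.03) = 0.99
(y -> z): min(1, 1 − 0.13 + 0.97) = 1
(x \/ y) = max(0.99, 0.13) = 0.99
(x -> (x \/ y)): min(1, 1 − 0.99 + 0.99) = 1
(y /\ (x -> (x \/ y))) = min(0.13, 1) = 0.13
((y -> z) /\ (y /\ (x -> (x \/ y)))) = min(1, 0.13) = 0.13
(((y -> z) /\ (y /\ (x -> (x \/ y)))) -> x): min(1, 1 − 0.13 + 0.99) = 1
(((w -> z) \/ ~((y \/ z) \/ ~y)) /\ (((y -> z) /\ (y /\ (x -> (x \/ y)))) -> x)) = min(0.99, 1) = 0.99

0.99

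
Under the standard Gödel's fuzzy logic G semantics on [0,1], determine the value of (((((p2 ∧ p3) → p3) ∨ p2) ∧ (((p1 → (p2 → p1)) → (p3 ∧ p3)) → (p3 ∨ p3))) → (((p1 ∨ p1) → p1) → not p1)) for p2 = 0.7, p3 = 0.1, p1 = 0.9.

(p2 ∧ p3) = min(0.7, 0.1) = 0.1
((p2 ∧ p3) → p3): 0.1 ≤ 0.1, so result = 1
(((p2 ∧ p3) → p3) ∨ p2) = max(1, 0.7) = 1
(p2 → p1): 0.7 ≤ 0.9, so result = 1
(p1 → (p2 → p1)): 0.9 ≤ 1, so result = 1
(p3 ∧ p3) = min(0.1, 0.1) = 0.1
((p1 → (p2 → p1)) → (p3 ∧ p3)): 1 > 0.1, so result = 0.1
(p3 ∨ p3) = max(0.1, 0.1) = 0.1
(((p1 → (p2 → p1)) → (p3 ∧ p3)) → (p3 ∨ p3)): 0.1 ≤ 0.1, so result = 1
((((p2 ∧ p3) → p3) ∨ p2) ∧ (((p1 → (p2 → p1)) → (p3 ∧ p3)) → (p3 ∨ p3))) = min(1, 1) = 1
(p1 ∨ p1) = max(0.9, 0.9) = 0.9
((p1 ∨ p1) → p1): 0.9 ≤ 0.9, so result = 1
not p1: Gödel ¬ of 0.9 = 0 (operand ≠ 0)
(((p1 ∨ p1) → p1) → not p1): 1 > 0, so result = 0
(((((p2 ∧ p3) → p3) ∨ p2) ∧ (((p1 → (p2 → p1)) → (p3 ∧ p3)) → (p3 ∨ p3))) → (((p1 ∨ p1) → p1) → not p1)): 1 > 0, so result = 0

0.00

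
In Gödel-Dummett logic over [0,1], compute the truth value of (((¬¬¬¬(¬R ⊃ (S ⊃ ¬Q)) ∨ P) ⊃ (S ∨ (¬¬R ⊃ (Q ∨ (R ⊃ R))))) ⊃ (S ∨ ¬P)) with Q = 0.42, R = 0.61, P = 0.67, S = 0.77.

¬R: Gödel ¬ of 0.61 = 0 (operand ≠ 0)
¬Q: Gödel ¬ of 0.42 = 0 (operand ≠ 0)
(S ⊃ ¬Q): 0.77 > 0, so result = 0
(¬R ⊃ (S ⊃ ¬Q)): 0 ≤ 0, so result = 1
¬(¬R ⊃ (S ⊃ ¬Q)): Gödel ¬ of 1 = 0 (operand ≠ 0)
¬¬(¬R ⊃ (S ⊃ ¬Q)): Gödel ¬ of 0 = 1 (operand is 0)
¬¬¬(¬R ⊃ (S ⊃ ¬Q)): Gödel ¬ of 1 = 0 (operand ≠ 0)
¬¬¬¬(¬R ⊃ (S ⊃ ¬Q)): Gödel ¬ of 0 = 1 (operand is 0)
(¬¬¬¬(¬R ⊃ (S ⊃ ¬Q)) ∨ P) = max(1, 0.67) = 1
¬R: Gödel ¬ of 0.61 = 0 (operand ≠ 0)
¬¬R: Gödel ¬ of 0 = 1 (operand is 0)
(R ⊃ R): 0.61 ≤ 0.61, so result = 1
(Q ∨ (R ⊃ R)) = max(0.42, 1) = 1
(¬¬R ⊃ (Q ∨ (R ⊃ R))): 1 ≤ 1, so result = 1
(S ∨ (¬¬R ⊃ (Q ∨ (R ⊃ R)))) = max(0.77, 1) = 1
((¬¬¬¬(¬R ⊃ (S ⊃ ¬Q)) ∨ P) ⊃ (S ∨ (¬¬R ⊃ (Q ∨ (R ⊃ R))))): 1 ≤ 1, so result = 1
¬P: Gödel ¬ of 0.67 = 0 (operand ≠ 0)
(S ∨ ¬P) = max(0.77, 0) = 0.77
(((¬¬¬¬(¬R ⊃ (S ⊃ ¬Q)) ∨ P) ⊃ (S ∨ (¬¬R ⊃ (Q ∨ (R ⊃ R))))) ⊃ (S ∨ ¬P)): 1 > 0.77, so result = 0.77

0.77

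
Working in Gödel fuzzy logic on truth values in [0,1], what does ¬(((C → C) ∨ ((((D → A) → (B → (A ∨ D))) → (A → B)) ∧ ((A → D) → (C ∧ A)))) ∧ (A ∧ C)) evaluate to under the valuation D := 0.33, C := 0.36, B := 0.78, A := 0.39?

0.00

(C → C): 0.36 ≤ 0.36, so result = 1
(D → A): 0.33 ≤ 0.39, so result = 1
(A ∨ D) = max(0.39, 0.33) = 0.39
(B → (A ∨ D)): 0.78 > 0.39, so result = 0.39
((D → A) → (B → (A ∨ D))): 1 > 0.39, so result = 0.39
(A → B): 0.39 ≤ 0.78, so result = 1
(((D → A) → (B → (A ∨ D))) → (A → B)): 0.39 ≤ 1, so result = 1
(A → D): 0.39 > 0.33, so result = 0.33
(C ∧ A) = min(0.36, 0.39) = 0.36
((A → D) → (C ∧ A)): 0.33 ≤ 0.36, so result = 1
((((D → A) → (B → (A ∨ D))) → (A → B)) ∧ ((A → D) → (C ∧ A))) = min(1, 1) = 1
((C → C) ∨ ((((D → A) → (B → (A ∨ D))) → (A → B)) ∧ ((A → D) → (C ∧ A)))) = max(1, 1) = 1
(A ∧ C) = min(0.39, 0.36) = 0.36
(((C → C) ∨ ((((D → A) → (B → (A ∨ D))) → (A → B)) ∧ ((A → D) → (C ∧ A)))) ∧ (A ∧ C)) = min(1, 0.36) = 0.36
¬(((C → C) ∨ ((((D → A) → (B → (A ∨ D))) → (A → B)) ∧ ((A → D) → (C ∧ A)))) ∧ (A ∧ C)): Gödel ¬ of 0.36 = 0 (operand ≠ 0)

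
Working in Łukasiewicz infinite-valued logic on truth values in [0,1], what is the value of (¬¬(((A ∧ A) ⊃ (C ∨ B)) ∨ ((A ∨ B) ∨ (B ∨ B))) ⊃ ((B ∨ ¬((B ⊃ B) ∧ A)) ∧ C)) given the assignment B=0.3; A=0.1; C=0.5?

(A ∧ A) = min(0.1, 0.1) = 0.1
(C ∨ B) = max(0.5, 0.3) = 0.5
((A ∧ A) ⊃ (C ∨ B)): min(1, 1 − 0.1 + 0.5) = 1
(A ∨ B) = max(0.1, 0.3) = 0.3
(B ∨ B) = max(0.3, 0.3) = 0.3
((A ∨ B) ∨ (B ∨ B)) = max(0.3, 0.3) = 0.3
(((A ∧ A) ⊃ (C ∨ B)) ∨ ((A ∨ B) ∨ (B ∨ B))) = max(1, 0.3) = 1
¬(((A ∧ A) ⊃ (C ∨ B)) ∨ ((A ∨ B) ∨ (B ∨ B))): Łukasiewicz ¬ gives 1 − 1 = 0
¬¬(((A ∧ A) ⊃ (C ∨ B)) ∨ ((A ∨ B) ∨ (B ∨ B))): Łukasiewicz ¬ gives 1 − 0 = 1
(B ⊃ B): min(1, 1 − 0.3 + 0.3) = 1
((B ⊃ B) ∧ A) = min(1, 0.1) = 0.1
¬((B ⊃ B) ∧ A): Łukasiewicz ¬ gives 1 − 0.1 = 0.9
(B ∨ ¬((B ⊃ B) ∧ A)) = max(0.3, 0.9) = 0.9
((B ∨ ¬((B ⊃ B) ∧ A)) ∧ C) = min(0.9, 0.5) = 0.5
(¬¬(((A ∧ A) ⊃ (C ∨ B)) ∨ ((A ∨ B) ∨ (B ∨ B))) ⊃ ((B ∨ ¬((B ⊃ B) ∧ A)) ∧ C)): min(1, 1 − 1 + 0.5) = 0.5

0.50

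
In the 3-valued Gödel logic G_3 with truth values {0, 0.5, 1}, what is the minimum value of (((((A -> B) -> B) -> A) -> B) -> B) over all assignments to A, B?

The minimum is attained at A = 0, B = 0.5:
  (A -> B): 0 ≤ 0.5, so result = 1
  ((A -> B) -> B): 1 > 0.5, so result = 0.5
  (((A -> B) -> B) -> A): 0.5 > 0, so result = 0
  ((((A -> B) -> B) -> A) -> B): 0 ≤ 0.5, so result = 1
  (((((A -> B) -> B) -> A) -> B) -> B): 1 > 0.5, so result = 0.5
Checking all 9 assignments confirms none give a value below 0.50.

0.50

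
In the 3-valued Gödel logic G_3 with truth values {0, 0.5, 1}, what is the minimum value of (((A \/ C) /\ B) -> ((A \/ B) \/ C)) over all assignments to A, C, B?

1.00

Every assignment gives 1. For instance at A = 0, C = 0, B = 0:
  (A \/ C) = max(0, 0) = 0
  ((A \/ C) /\ B) = min(0, 0) = 0
  (A \/ B) = max(0, 0) = 0
  ((A \/ B) \/ C) = max(0, 0) = 0
  (((A \/ C) /\ B) -> ((A \/ B) \/ C)): 0 ≤ 0, so result = 1
All 27 assignments give value 1 — the formula is a G_3-tautology.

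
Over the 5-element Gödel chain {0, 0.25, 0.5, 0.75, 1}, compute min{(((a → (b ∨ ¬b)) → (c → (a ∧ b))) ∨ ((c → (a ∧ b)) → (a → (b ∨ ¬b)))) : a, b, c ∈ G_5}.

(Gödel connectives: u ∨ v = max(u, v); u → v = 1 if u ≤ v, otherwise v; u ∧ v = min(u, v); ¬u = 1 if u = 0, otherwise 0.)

1.00

Every assignment gives 1. For instance at a = 0, b = 0, c = 0:
  ¬b: Gödel ¬ of 0 = 1 (operand is 0)
  (b ∨ ¬b) = max(0, 1) = 1
  (a → (b ∨ ¬b)): 0 ≤ 1, so result = 1
  (a ∧ b) = min(0, 0) = 0
  (c → (a ∧ b)): 0 ≤ 0, so result = 1
  ((a → (b ∨ ¬b)) → (c → (a ∧ b))): 1 ≤ 1, so result = 1
  (a ∧ b) = min(0, 0) = 0
  (c → (a ∧ b)): 0 ≤ 0, so result = 1
  ¬b: Gödel ¬ of 0 = 1 (operand is 0)
  (b ∨ ¬b) = max(0, 1) = 1
  (a → (b ∨ ¬b)): 0 ≤ 1, so result = 1
  ((c → (a ∧ b)) → (a → (b ∨ ¬b))): 1 ≤ 1, so result = 1
  (((a → (b ∨ ¬b)) → (c → (a ∧ b))) ∨ ((c → (a ∧ b)) → (a → (b ∨ ¬b)))) = max(1, 1) = 1
All 125 assignments give value 1 — the formula is a G_5-tautology.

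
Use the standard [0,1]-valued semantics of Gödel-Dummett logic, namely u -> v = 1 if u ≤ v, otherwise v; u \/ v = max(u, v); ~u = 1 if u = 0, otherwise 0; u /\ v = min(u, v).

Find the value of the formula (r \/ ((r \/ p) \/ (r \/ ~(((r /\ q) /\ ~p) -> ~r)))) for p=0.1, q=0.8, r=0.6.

(r \/ p) = max(0.6, 0.1) = 0.6
(r /\ q) = min(0.6, 0.8) = 0.6
~p: Gödel ¬ of 0.1 = 0 (operand ≠ 0)
((r /\ q) /\ ~p) = min(0.6, 0) = 0
~r: Gödel ¬ of 0.6 = 0 (operand ≠ 0)
(((r /\ q) /\ ~p) -> ~r): 0 ≤ 0, so result = 1
~(((r /\ q) /\ ~p) -> ~r): Gödel ¬ of 1 = 0 (operand ≠ 0)
(r \/ ~(((r /\ q) /\ ~p) -> ~r)) = max(0.6, 0) = 0.6
((r \/ p) \/ (r \/ ~(((r /\ q) /\ ~p) -> ~r))) = max(0.6, 0.6) = 0.6
(r \/ ((r \/ p) \/ (r \/ ~(((r /\ q) /\ ~p) -> ~r)))) = max(0.6, 0.6) = 0.6

0.60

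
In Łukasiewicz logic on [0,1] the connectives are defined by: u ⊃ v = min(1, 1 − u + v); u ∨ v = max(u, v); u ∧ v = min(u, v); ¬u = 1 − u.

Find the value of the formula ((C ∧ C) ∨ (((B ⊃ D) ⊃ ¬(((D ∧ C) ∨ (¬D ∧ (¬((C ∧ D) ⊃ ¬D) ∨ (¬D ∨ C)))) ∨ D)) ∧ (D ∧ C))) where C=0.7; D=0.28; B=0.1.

0.70

(C ∧ C) = min(0.7, 0.7) = 0.7
(B ⊃ D): min(1, 1 − 0.1 + 0.28) = 1
(D ∧ C) = min(0.28, 0.7) = 0.28
¬D: Łukasiewicz ¬ gives 1 − 0.28 = 0.72
(C ∧ D) = min(0.7, 0.28) = 0.28
¬D: Łukasiewicz ¬ gives 1 − 0.28 = 0.72
((C ∧ D) ⊃ ¬D): min(1, 1 − 0.28 + 0.72) = 1
¬((C ∧ D) ⊃ ¬D): Łukasiewicz ¬ gives 1 − 1 = 0
¬D: Łukasiewicz ¬ gives 1 − 0.28 = 0.72
(¬D ∨ C) = max(0.72, 0.7) = 0.72
(¬((C ∧ D) ⊃ ¬D) ∨ (¬D ∨ C)) = max(0, 0.72) = 0.72
(¬D ∧ (¬((C ∧ D) ⊃ ¬D) ∨ (¬D ∨ C))) = min(0.72, 0.72) = 0.72
((D ∧ C) ∨ (¬D ∧ (¬((C ∧ D) ⊃ ¬D) ∨ (¬D ∨ C)))) = max(0.28, 0.72) = 0.72
(((D ∧ C) ∨ (¬D ∧ (¬((C ∧ D) ⊃ ¬D) ∨ (¬D ∨ C)))) ∨ D) = max(0.72, 0.28) = 0.72
¬(((D ∧ C) ∨ (¬D ∧ (¬((C ∧ D) ⊃ ¬D) ∨ (¬D ∨ C)))) ∨ D): Łukasiewicz ¬ gives 1 − 0.72 = 0.28
((B ⊃ D) ⊃ ¬(((D ∧ C) ∨ (¬D ∧ (¬((C ∧ D) ⊃ ¬D) ∨ (¬D ∨ C)))) ∨ D)): min(1, 1 − 1 + 0.28) = 0.28
(D ∧ C) = min(0.28, 0.7) = 0.28
(((B ⊃ D) ⊃ ¬(((D ∧ C) ∨ (¬D ∧ (¬((C ∧ D) ⊃ ¬D) ∨ (¬D ∨ C)))) ∨ D)) ∧ (D ∧ C)) = min(0.28, 0.28) = 0.28
((C ∧ C) ∨ (((B ⊃ D) ⊃ ¬(((D ∧ C) ∨ (¬D ∧ (¬((C ∧ D) ⊃ ¬D) ∨ (¬D ∨ C)))) ∨ D)) ∧ (D ∧ C))) = max(0.7, 0.28) = 0.7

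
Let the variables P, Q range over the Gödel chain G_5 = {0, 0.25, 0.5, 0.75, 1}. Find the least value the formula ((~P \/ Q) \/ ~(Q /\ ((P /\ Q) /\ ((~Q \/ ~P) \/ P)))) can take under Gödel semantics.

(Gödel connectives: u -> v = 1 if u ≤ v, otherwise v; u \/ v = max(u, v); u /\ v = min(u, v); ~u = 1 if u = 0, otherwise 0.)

0.25

The minimum is attained at P = 0.25, Q = 0.25:
  ~P: Gödel ¬ of 0.25 = 0 (operand ≠ 0)
  (~P \/ Q) = max(0, 0.25) = 0.25
  (P /\ Q) = min(0.25, 0.25) = 0.25
  ~Q: Gödel ¬ of 0.25 = 0 (operand ≠ 0)
  ~P: Gödel ¬ of 0.25 = 0 (operand ≠ 0)
  (~Q \/ ~P) = max(0, 0) = 0
  ((~Q \/ ~P) \/ P) = max(0, 0.25) = 0.25
  ((P /\ Q) /\ ((~Q \/ ~P) \/ P)) = min(0.25, 0.25) = 0.25
  (Q /\ ((P /\ Q) /\ ((~Q \/ ~P) \/ P))) = min(0.25, 0.25) = 0.25
  ~(Q /\ ((P /\ Q) /\ ((~Q \/ ~P) \/ P))): Gödel ¬ of 0.25 = 0 (operand ≠ 0)
  ((~P \/ Q) \/ ~(Q /\ ((P /\ Q) /\ ((~Q \/ ~P) \/ P)))) = max(0.25, 0) = 0.25
Checking all 25 assignments confirms none give a value below 0.25.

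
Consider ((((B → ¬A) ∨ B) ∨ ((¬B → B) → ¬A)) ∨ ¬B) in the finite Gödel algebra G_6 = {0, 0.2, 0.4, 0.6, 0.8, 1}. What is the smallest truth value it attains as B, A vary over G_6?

The minimum is attained at B = 0.2, A = 0.2:
  ¬A: Gödel ¬ of 0.2 = 0 (operand ≠ 0)
  (B → ¬A): 0.2 > 0, so result = 0
  ((B → ¬A) ∨ B) = max(0, 0.2) = 0.2
  ¬B: Gödel ¬ of 0.2 = 0 (operand ≠ 0)
  (¬B → B): 0 ≤ 0.2, so result = 1
  ¬A: Gödel ¬ of 0.2 = 0 (operand ≠ 0)
  ((¬B → B) → ¬A): 1 > 0, so result = 0
  (((B → ¬A) ∨ B) ∨ ((¬B → B) → ¬A)) = max(0.2, 0) = 0.2
  ¬B: Gödel ¬ of 0.2 = 0 (operand ≠ 0)
  ((((B → ¬A) ∨ B) ∨ ((¬B → B) → ¬A)) ∨ ¬B) = max(0.2, 0) = 0.2
Checking all 36 assignments confirms none give a value below 0.20.

0.20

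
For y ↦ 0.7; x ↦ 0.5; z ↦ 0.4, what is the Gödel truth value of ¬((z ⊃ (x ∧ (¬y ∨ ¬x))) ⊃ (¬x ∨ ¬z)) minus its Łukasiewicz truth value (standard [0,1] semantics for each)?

-0.40

Gödel evaluation:
  ¬y: Gödel ¬ of 0.7 = 0 (operand ≠ 0)
  ¬x: Gödel ¬ of 0.5 = 0 (operand ≠ 0)
  (¬y ∨ ¬x) = max(0, 0) = 0
  (x ∧ (¬y ∨ ¬x)) = min(0.5, 0) = 0
  (z ⊃ (x ∧ (¬y ∨ ¬x))): 0.4 > 0, so result = 0
  ¬x: Gödel ¬ of 0.5 = 0 (operand ≠ 0)
  ¬z: Gödel ¬ of 0.4 = 0 (operand ≠ 0)
  (¬x ∨ ¬z) = max(0, 0) = 0
  ((z ⊃ (x ∧ (¬y ∨ ¬x))) ⊃ (¬x ∨ ¬z)): 0 ≤ 0, so result = 1
  ¬((z ⊃ (x ∧ (¬y ∨ ¬x))) ⊃ (¬x ∨ ¬z)): Gödel ¬ of 1 = 0 (operand ≠ 0)
  Gödel value = 0
Łukasiewicz evaluation:
  ¬y: Łukasiewicz ¬ gives 1 − 0.7 = 0.3
  ¬x: Łukasiewicz ¬ gives 1 − 0.5 = 0.5
  (¬y ∨ ¬x) = max(0.3, 0.5) = 0.5
  (x ∧ (¬y ∨ ¬x)) = min(0.5, 0.5) = 0.5
  (z ⊃ (x ∧ (¬y ∨ ¬x))): min(1, 1 − 0.4 + 0.5) = 1
  ¬x: Łukasiewicz ¬ gives 1 − 0.5 = 0.5
  ¬z: Łukasiewicz ¬ gives 1 − 0.4 = 0.6
  (¬x ∨ ¬z) = max(0.5, 0.6) = 0.6
  ((z ⊃ (x ∧ (¬y ∨ ¬x))) ⊃ (¬x ∨ ¬z)): min(1, 1 − 1 + 0.6) = 0.6
  ¬((z ⊃ (x ∧ (¬y ∨ ¬x))) ⊃ (¬x ∨ ¬z)): Łukasiewicz ¬ gives 1 − 0.6 = 0.4
  Łukasiewicz value = 0.4
Difference: 0 − 0.4 = -0.40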